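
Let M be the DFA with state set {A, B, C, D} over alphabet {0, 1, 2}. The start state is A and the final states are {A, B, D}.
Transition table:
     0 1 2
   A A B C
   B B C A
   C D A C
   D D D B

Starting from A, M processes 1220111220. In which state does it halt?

A

A --1--> B
B --2--> A
A --2--> C
C --0--> D
D --1--> D
D --1--> D
D --1--> D
D --2--> B
B --2--> A
A --0--> A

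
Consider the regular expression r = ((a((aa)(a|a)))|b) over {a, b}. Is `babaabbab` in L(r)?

no

Neither (a((aa)(a|a))) nor b matches babaabbab.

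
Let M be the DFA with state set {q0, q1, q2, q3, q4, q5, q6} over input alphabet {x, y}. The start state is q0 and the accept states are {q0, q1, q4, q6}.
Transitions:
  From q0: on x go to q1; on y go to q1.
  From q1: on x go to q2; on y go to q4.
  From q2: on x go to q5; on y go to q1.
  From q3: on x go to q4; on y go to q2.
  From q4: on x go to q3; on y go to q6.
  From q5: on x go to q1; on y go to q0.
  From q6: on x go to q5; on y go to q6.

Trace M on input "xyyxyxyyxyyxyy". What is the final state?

q0 --x--> q1
q1 --y--> q4
q4 --y--> q6
q6 --x--> q5
q5 --y--> q0
q0 --x--> q1
q1 --y--> q4
q4 --y--> q6
q6 --x--> q5
q5 --y--> q0
q0 --y--> q1
q1 --x--> q2
q2 --y--> q1
q1 --y--> q4

q4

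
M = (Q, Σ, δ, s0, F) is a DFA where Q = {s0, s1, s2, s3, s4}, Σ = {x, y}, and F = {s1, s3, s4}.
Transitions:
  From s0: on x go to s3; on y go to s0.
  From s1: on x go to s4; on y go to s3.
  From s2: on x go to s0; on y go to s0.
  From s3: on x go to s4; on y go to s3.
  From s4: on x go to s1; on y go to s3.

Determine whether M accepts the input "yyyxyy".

s0 --y--> s0
s0 --y--> s0
s0 --y--> s0
s0 --x--> s3
s3 --y--> s3
s3 --y--> s3
End in state s3, which is an accepting state.

accepted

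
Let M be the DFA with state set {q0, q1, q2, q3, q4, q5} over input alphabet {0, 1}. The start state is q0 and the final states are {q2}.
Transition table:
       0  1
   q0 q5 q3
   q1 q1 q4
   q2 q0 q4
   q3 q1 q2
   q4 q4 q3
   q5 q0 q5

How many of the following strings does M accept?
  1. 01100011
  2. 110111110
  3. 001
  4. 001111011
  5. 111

1

01100011: accepted
110111110: rejected
001: rejected
001111011: rejected
111: rejected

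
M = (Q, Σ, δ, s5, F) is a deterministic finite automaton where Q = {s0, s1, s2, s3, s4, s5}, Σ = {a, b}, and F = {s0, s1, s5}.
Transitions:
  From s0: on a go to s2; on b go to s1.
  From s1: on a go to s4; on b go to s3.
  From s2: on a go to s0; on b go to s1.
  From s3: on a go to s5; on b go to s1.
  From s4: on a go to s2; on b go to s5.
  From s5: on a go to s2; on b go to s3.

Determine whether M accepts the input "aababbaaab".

s5 --a--> s2
s2 --a--> s0
s0 --b--> s1
s1 --a--> s4
s4 --b--> s5
s5 --b--> s3
s3 --a--> s5
s5 --a--> s2
s2 --a--> s0
s0 --b--> s1
End in state s1, which is an accepting state.

accepted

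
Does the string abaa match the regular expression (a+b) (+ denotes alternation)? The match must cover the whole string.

Neither a nor b matches abaa.

no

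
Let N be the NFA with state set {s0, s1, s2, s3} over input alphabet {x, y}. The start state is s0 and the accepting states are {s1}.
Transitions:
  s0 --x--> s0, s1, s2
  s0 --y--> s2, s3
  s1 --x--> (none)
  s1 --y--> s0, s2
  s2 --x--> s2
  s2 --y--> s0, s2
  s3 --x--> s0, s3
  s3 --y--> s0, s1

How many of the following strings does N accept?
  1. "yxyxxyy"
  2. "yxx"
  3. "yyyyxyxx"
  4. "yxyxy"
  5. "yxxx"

"yxyxxyy": accepted
"yxx": accepted
"yyyyxyxx": accepted
"yxyxy": accepted
"yxxx": accepted

5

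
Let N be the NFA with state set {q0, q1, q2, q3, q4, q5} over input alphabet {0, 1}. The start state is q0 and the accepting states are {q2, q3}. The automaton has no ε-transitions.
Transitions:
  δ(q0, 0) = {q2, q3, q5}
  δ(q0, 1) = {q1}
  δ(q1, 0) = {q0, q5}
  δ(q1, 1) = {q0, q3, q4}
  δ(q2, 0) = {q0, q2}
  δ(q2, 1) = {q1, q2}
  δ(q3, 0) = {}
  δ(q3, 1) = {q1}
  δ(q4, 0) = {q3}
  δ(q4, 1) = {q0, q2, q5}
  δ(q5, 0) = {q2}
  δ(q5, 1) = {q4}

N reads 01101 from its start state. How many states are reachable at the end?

3

Start: {q0}
read 0: {q2, q3, q5}
read 1: {q1, q2, q4}
read 1: {q0, q1, q2, q3, q4, q5}
read 0: {q0, q2, q3, q5}
read 1: {q1, q2, q4}
Final reachable set {q1, q2, q4} has 3 states.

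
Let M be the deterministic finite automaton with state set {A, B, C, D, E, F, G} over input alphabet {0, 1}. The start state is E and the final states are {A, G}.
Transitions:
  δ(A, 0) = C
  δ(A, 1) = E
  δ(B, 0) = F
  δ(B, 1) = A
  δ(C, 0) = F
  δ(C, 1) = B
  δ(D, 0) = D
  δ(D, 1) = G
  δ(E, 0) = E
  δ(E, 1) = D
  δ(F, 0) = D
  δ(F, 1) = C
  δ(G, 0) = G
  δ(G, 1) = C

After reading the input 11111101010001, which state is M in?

C

E --1--> D
D --1--> G
G --1--> C
C --1--> B
B --1--> A
A --1--> E
E --0--> E
E --1--> D
D --0--> D
D --1--> G
G --0--> G
G --0--> G
G --0--> G
G --1--> C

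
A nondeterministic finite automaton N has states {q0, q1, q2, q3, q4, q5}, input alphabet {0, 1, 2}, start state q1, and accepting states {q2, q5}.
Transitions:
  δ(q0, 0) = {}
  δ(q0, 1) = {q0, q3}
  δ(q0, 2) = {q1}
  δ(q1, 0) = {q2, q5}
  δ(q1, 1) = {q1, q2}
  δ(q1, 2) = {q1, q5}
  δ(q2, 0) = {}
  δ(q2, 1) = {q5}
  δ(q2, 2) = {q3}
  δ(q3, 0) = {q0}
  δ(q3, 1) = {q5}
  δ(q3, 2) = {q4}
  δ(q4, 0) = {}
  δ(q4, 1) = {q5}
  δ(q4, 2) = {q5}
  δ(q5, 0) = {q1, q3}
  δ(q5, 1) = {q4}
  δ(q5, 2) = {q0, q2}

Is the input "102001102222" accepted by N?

rejected

Start: {q1}
read 1: {q1, q2}
read 0: {q2, q5}
read 2: {q0, q2, q3}
read 0: {q0}
read 0: {}
The reachable set is empty and stays empty for the remaining 7 symbols.
Reachable ∩ accepting = {} — empty.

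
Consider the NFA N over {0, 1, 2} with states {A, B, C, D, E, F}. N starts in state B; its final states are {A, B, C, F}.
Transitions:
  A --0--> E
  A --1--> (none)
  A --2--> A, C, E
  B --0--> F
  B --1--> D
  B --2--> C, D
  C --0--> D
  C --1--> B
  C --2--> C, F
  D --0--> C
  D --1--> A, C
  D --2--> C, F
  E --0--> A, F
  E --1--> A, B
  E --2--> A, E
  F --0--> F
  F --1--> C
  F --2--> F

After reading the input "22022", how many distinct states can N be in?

Start: {B}
read 2: {C, D}
read 2: {C, F}
read 0: {D, F}
read 2: {C, F}
read 2: {C, F}
Final reachable set {C, F} has 2 states.

2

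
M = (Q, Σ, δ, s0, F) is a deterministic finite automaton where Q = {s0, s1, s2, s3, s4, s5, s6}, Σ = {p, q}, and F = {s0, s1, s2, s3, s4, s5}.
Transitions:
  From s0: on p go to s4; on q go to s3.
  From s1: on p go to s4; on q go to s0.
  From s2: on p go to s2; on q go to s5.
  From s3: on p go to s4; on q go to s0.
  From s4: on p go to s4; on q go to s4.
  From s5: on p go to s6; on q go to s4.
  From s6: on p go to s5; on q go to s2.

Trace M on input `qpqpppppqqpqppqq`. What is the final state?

s0 --q--> s3
s3 --p--> s4
s4 --q--> s4
s4 --p--> s4
s4 --p--> s4
s4 --p--> s4
s4 --p--> s4
s4 --p--> s4
s4 --q--> s4
s4 --q--> s4
s4 --p--> s4
s4 --q--> s4
s4 --p--> s4
s4 --p--> s4
s4 --q--> s4
s4 --q--> s4

s4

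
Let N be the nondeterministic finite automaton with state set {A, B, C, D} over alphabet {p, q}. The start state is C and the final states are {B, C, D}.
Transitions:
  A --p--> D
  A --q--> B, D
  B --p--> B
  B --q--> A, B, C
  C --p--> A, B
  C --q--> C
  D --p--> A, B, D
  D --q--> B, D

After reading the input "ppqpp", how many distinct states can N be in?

3

Start: {C}
read p: {A, B}
read p: {B, D}
read q: {A, B, C, D}
read p: {A, B, D}
read p: {A, B, D}
Final reachable set {A, B, D} has 3 states.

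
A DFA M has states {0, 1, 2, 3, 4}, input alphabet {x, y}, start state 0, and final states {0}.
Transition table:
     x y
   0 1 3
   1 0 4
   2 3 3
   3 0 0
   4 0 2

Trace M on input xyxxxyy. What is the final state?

0

0 --x--> 1
1 --y--> 4
4 --x--> 0
0 --x--> 1
1 --x--> 0
0 --y--> 3
3 --y--> 0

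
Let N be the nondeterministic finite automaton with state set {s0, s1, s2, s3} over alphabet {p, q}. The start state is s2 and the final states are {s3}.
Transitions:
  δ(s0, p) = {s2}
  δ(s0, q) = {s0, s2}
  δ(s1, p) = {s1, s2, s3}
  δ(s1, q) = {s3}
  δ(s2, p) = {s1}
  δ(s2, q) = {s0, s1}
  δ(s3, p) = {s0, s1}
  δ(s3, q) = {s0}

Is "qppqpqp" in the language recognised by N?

accepted

Start: {s2}
read q: {s0, s1}
read p: {s1, s2, s3}
read p: {s0, s1, s2, s3}
read q: {s0, s1, s2, s3}
read p: {s0, s1, s2, s3}
read q: {s0, s1, s2, s3}
read p: {s0, s1, s2, s3}
Reachable ∩ accepting = {s3} — nonempty.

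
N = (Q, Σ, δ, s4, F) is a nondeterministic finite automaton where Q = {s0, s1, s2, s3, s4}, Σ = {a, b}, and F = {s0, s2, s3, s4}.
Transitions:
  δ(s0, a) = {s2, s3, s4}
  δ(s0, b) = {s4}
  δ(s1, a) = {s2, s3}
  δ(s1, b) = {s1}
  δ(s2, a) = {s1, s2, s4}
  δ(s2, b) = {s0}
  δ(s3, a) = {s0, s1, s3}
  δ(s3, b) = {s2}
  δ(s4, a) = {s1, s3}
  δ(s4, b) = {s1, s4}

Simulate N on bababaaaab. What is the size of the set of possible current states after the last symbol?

4

Start: {s4}
read b: {s1, s4}
read a: {s1, s2, s3}
read b: {s0, s1, s2}
read a: {s1, s2, s3, s4}
read b: {s0, s1, s2, s4}
read a: {s1, s2, s3, s4}
read a: {s0, s1, s2, s3, s4}
read a: {s0, s1, s2, s3, s4}
read a: {s0, s1, s2, s3, s4}
read b: {s0, s1, s2, s4}
Final reachable set {s0, s1, s2, s4} has 4 states.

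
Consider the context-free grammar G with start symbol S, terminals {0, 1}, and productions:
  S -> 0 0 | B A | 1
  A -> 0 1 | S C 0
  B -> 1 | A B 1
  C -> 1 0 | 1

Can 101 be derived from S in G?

yes

S ⇒ BA ⇒ 1A ⇒ 101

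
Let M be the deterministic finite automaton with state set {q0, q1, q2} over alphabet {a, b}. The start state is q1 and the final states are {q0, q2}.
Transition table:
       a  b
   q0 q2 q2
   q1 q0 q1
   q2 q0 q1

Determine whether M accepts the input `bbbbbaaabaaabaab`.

rejected

q1 --b--> q1
q1 --b--> q1
q1 --b--> q1
q1 --b--> q1
q1 --b--> q1
q1 --a--> q0
q0 --a--> q2
q2 --a--> q0
q0 --b--> q2
q2 --a--> q0
q0 --a--> q2
q2 --a--> q0
q0 --b--> q2
q2 --a--> q0
q0 --a--> q2
q2 --b--> q1
End in state q1, which is not an accepting state.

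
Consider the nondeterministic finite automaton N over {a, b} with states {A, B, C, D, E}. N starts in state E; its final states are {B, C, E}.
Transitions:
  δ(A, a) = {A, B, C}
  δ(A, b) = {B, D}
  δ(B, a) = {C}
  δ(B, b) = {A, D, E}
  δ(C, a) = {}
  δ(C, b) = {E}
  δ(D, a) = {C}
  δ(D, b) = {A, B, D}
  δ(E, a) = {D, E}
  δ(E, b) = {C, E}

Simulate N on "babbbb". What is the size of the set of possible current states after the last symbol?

Start: {E}
read b: {C, E}
read a: {D, E}
read b: {A, B, C, D, E}
read b: {A, B, C, D, E}
read b: {A, B, C, D, E}
read b: {A, B, C, D, E}
Final reachable set {A, B, C, D, E} has 5 states.

5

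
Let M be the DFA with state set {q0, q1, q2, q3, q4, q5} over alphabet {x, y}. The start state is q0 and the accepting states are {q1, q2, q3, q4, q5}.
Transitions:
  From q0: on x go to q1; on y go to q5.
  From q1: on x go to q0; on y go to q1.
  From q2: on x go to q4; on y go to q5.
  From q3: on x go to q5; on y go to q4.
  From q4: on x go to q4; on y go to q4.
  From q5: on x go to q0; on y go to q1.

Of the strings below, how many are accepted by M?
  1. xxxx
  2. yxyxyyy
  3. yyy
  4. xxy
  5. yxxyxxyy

xxxx: rejected
yxyxyyy: accepted
yyy: accepted
xxy: accepted
yxxyxxyy: accepted

4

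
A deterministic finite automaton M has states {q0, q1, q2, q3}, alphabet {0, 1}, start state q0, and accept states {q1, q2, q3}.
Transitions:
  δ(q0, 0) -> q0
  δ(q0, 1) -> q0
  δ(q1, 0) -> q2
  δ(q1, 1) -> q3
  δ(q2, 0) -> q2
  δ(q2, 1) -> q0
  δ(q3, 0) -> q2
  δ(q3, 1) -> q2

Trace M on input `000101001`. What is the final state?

q0

q0 --0--> q0
q0 --0--> q0
q0 --0--> q0
q0 --1--> q0
q0 --0--> q0
q0 --1--> q0
q0 --0--> q0
q0 --0--> q0
q0 --1--> q0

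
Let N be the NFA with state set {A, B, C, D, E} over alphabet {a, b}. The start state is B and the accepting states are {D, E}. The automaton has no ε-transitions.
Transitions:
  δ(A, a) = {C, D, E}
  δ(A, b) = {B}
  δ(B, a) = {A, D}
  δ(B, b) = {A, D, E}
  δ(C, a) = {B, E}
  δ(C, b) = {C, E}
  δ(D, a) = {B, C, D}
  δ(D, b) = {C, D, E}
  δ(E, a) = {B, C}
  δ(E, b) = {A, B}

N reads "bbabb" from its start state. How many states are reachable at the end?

5

Start: {B}
read b: {A, D, E}
read b: {A, B, C, D, E}
read a: {A, B, C, D, E}
read b: {A, B, C, D, E}
read b: {A, B, C, D, E}
Final reachable set {A, B, C, D, E} has 5 states.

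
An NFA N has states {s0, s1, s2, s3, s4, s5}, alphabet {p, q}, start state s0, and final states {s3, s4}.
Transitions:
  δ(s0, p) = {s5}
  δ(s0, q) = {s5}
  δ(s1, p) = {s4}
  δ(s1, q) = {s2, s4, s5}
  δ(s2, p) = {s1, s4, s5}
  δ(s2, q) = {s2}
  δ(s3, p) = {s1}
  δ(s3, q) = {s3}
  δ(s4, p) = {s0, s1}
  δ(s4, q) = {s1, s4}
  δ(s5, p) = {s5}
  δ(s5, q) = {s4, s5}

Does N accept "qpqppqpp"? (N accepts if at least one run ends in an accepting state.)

accepted

Start: {s0}
read q: {s5}
read p: {s5}
read q: {s4, s5}
read p: {s0, s1, s5}
read p: {s4, s5}
read q: {s1, s4, s5}
read p: {s0, s1, s4, s5}
read p: {s0, s1, s4, s5}
Reachable ∩ accepting = {s4} — nonempty.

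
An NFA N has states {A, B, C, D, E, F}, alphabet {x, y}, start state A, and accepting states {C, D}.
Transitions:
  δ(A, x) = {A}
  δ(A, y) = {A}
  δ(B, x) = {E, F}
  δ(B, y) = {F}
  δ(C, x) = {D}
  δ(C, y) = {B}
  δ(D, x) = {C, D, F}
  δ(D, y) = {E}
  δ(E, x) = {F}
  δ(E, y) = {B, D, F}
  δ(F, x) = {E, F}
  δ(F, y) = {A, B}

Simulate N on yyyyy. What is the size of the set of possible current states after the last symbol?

1

Start: {A}
read y: {A}
read y: {A}
read y: {A}
read y: {A}
read y: {A}
Final reachable set {A} has 1 state.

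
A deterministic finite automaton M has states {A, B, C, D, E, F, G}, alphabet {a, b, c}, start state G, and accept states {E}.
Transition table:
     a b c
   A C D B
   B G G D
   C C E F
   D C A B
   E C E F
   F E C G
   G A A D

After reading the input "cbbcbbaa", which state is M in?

G --c--> D
D --b--> A
A --b--> D
D --c--> B
B --b--> G
G --b--> A
A --a--> C
C --a--> C

C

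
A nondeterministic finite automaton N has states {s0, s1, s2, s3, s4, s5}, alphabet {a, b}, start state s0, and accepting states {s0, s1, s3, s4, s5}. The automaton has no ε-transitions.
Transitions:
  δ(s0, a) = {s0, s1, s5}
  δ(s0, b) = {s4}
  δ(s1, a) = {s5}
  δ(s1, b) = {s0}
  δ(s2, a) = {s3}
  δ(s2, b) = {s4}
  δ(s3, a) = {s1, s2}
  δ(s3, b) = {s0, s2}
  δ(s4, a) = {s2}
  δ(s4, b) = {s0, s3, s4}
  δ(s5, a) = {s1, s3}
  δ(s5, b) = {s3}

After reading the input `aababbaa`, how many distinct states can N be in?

5

Start: {s0}
read a: {s0, s1, s5}
read a: {s0, s1, s3, s5}
read b: {s0, s2, s3, s4}
read a: {s0, s1, s2, s3, s5}
read b: {s0, s2, s3, s4}
read b: {s0, s2, s3, s4}
read a: {s0, s1, s2, s3, s5}
read a: {s0, s1, s2, s3, s5}
Final reachable set {s0, s1, s2, s3, s5} has 5 states.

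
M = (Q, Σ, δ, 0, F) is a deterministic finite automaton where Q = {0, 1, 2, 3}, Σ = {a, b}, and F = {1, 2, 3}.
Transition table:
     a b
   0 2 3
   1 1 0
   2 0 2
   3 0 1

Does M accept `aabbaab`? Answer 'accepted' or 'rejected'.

rejected

0 --a--> 2
2 --a--> 0
0 --b--> 3
3 --b--> 1
1 --a--> 1
1 --a--> 1
1 --b--> 0
End in state 0, which is not an accepting state.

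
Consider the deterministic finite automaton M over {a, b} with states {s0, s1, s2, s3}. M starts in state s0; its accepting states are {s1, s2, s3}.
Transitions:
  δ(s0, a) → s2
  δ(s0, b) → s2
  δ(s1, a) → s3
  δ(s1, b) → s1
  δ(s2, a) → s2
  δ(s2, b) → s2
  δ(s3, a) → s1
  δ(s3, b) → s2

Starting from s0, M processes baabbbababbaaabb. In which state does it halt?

s2

s0 --b--> s2
s2 --a--> s2
s2 --a--> s2
s2 --b--> s2
s2 --b--> s2
s2 --b--> s2
s2 --a--> s2
s2 --b--> s2
s2 --a--> s2
s2 --b--> s2
s2 --b--> s2
s2 --a--> s2
s2 --a--> s2
s2 --a--> s2
s2 --b--> s2
s2 --b--> s2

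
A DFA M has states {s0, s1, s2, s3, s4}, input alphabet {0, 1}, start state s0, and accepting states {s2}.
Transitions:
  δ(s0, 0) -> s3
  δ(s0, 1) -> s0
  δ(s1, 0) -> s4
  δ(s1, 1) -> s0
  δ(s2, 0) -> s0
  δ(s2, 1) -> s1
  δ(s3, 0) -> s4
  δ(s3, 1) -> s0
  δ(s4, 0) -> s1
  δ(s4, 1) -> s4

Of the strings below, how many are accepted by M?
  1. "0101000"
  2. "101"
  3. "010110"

"0101000": rejected
"101": rejected
"010110": rejected

0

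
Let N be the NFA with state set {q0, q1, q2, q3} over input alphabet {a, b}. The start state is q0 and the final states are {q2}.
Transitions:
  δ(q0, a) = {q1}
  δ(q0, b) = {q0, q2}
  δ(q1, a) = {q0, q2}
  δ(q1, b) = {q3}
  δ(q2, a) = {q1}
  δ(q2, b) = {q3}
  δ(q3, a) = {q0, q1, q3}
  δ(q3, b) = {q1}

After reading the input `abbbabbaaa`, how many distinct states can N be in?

4

Start: {q0}
read a: {q1}
read b: {q3}
read b: {q1}
read b: {q3}
read a: {q0, q1, q3}
read b: {q0, q1, q2, q3}
read b: {q0, q1, q2, q3}
read a: {q0, q1, q2, q3}
read a: {q0, q1, q2, q3}
read a: {q0, q1, q2, q3}
Final reachable set {q0, q1, q2, q3} has 4 states.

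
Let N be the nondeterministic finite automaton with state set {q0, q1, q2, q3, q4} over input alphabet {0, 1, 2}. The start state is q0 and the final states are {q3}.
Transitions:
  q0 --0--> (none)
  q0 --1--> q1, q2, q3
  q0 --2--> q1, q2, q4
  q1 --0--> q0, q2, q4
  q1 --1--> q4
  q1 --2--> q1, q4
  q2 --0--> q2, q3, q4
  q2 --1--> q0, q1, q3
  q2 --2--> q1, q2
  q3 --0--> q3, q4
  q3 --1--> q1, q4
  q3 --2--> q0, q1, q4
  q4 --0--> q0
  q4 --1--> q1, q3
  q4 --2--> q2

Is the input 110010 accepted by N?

Start: {q0}
read 1: {q1, q2, q3}
read 1: {q0, q1, q3, q4}
read 0: {q0, q2, q3, q4}
read 0: {q0, q2, q3, q4}
read 1: {q0, q1, q2, q3, q4}
read 0: {q0, q2, q3, q4}
Reachable ∩ accepting = {q3} — nonempty.

accepted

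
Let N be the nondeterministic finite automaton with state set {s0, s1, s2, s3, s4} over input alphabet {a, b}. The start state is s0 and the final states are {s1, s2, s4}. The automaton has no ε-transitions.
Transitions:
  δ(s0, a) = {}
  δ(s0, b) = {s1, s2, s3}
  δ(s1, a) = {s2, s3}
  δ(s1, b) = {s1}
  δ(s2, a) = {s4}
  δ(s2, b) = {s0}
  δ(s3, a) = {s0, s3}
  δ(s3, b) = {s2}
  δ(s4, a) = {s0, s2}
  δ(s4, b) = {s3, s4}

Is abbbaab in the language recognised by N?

rejected

Start: {s0}
read a: {}
The reachable set is empty and stays empty for the remaining 6 symbols.
Reachable ∩ accepting = {} — empty.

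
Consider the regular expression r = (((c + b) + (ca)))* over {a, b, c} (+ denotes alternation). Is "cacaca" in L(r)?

yes

Split into 3 pieces ca · ca · ca; each matches ((c+b)+(ca)).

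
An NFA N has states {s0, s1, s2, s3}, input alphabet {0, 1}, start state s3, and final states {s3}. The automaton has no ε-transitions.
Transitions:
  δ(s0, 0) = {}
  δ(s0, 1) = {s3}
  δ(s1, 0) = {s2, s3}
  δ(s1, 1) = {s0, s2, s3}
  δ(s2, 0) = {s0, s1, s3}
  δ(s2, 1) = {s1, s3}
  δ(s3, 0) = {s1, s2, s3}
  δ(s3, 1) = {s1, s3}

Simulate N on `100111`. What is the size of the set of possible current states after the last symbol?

4

Start: {s3}
read 1: {s1, s3}
read 0: {s1, s2, s3}
read 0: {s0, s1, s2, s3}
read 1: {s0, s1, s2, s3}
read 1: {s0, s1, s2, s3}
read 1: {s0, s1, s2, s3}
Final reachable set {s0, s1, s2, s3} has 4 states.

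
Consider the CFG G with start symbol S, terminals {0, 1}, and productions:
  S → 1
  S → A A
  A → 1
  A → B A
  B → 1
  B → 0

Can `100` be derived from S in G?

no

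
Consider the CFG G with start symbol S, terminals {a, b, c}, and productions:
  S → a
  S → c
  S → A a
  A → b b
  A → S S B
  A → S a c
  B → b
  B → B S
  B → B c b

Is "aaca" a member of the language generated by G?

S ⇒ Aa ⇒ Saca ⇒ aaca

yes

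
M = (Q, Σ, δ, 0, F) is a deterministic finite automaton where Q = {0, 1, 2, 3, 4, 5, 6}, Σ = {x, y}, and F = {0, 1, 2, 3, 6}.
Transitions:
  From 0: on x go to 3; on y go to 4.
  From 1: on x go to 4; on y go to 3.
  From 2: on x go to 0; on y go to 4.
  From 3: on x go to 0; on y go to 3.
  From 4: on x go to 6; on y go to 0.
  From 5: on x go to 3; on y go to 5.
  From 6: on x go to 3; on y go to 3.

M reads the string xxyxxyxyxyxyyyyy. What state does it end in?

4

0 --x--> 3
3 --x--> 0
0 --y--> 4
4 --x--> 6
6 --x--> 3
3 --y--> 3
3 --x--> 0
0 --y--> 4
4 --x--> 6
6 --y--> 3
3 --x--> 0
0 --y--> 4
4 --y--> 0
0 --y--> 4
4 --y--> 0
0 --y--> 4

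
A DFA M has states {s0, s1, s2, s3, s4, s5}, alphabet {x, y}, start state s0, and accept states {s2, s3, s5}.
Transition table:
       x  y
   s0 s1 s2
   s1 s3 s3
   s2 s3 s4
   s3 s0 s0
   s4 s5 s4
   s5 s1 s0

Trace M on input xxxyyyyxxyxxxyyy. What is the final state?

s0 --x--> s1
s1 --x--> s3
s3 --x--> s0
s0 --y--> s2
s2 --y--> s4
s4 --y--> s4
s4 --y--> s4
s4 --x--> s5
s5 --x--> s1
s1 --y--> s3
s3 --x--> s0
s0 --x--> s1
s1 --x--> s3
s3 --y--> s0
s0 --y--> s2
s2 --y--> s4

s4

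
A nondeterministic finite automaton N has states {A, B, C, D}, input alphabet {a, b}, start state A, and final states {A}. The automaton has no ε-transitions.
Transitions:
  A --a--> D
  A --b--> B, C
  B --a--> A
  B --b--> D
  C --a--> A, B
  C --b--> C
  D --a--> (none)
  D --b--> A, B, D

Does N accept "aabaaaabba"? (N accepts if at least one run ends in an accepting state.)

Start: {A}
read a: {D}
read a: {}
The reachable set is empty and stays empty for the remaining 8 symbols.
Reachable ∩ accepting = {} — empty.

rejected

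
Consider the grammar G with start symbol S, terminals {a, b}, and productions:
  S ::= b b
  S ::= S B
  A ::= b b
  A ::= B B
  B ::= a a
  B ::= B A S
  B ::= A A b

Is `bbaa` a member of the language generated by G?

yes

S ⇒ SB ⇒ bbB ⇒ bbaa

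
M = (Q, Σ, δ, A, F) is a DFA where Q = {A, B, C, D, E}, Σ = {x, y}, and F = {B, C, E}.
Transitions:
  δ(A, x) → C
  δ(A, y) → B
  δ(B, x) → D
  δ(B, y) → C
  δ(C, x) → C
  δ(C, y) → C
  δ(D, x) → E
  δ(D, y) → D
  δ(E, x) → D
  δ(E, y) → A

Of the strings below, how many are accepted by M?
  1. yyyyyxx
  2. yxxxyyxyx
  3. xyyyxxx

3

yyyyyxx: accepted
yxxxyyxyx: accepted
xyyyxxx: accepted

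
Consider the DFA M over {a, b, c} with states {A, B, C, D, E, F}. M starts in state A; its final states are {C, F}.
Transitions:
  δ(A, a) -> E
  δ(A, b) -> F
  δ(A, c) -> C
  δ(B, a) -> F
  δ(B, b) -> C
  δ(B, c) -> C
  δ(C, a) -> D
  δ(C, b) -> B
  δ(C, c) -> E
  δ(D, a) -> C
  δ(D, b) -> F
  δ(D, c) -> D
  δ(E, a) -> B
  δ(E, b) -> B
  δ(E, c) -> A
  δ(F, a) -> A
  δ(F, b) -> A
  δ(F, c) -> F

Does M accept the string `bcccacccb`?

accepted

A --b--> F
F --c--> F
F --c--> F
F --c--> F
F --a--> A
A --c--> C
C --c--> E
E --c--> A
A --b--> F
End in state F, which is an accepting state.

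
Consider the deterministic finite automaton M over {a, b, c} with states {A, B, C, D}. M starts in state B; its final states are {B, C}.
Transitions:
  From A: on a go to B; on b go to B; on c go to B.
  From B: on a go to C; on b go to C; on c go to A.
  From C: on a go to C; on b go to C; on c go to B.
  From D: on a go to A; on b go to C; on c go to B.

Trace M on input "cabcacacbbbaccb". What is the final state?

B

B --c--> A
A --a--> B
B --b--> C
C --c--> B
B --a--> C
C --c--> B
B --a--> C
C --c--> B
B --b--> C
C --b--> C
C --b--> C
C --a--> C
C --c--> B
B --c--> A
A --b--> B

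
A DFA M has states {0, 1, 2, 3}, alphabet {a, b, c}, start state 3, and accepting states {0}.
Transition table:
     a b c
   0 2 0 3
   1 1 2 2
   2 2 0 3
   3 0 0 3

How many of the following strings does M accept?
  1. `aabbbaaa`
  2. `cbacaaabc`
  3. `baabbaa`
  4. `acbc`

0

`aabbbaaa`: rejected
`cbacaaabc`: rejected
`baabbaa`: rejected
`acbc`: rejected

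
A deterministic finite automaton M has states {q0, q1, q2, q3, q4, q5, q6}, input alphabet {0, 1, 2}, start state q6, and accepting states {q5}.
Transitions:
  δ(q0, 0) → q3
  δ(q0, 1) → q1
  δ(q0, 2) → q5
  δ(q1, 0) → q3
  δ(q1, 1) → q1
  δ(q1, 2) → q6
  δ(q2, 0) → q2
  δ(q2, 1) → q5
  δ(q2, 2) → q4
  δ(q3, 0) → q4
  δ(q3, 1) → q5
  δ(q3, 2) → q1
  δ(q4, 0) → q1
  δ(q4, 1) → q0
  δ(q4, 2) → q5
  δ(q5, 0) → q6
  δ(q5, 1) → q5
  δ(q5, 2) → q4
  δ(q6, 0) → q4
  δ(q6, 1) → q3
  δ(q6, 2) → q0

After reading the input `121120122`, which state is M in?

q4

q6 --1--> q3
q3 --2--> q1
q1 --1--> q1
q1 --1--> q1
q1 --2--> q6
q6 --0--> q4
q4 --1--> q0
q0 --2--> q5
q5 --2--> q4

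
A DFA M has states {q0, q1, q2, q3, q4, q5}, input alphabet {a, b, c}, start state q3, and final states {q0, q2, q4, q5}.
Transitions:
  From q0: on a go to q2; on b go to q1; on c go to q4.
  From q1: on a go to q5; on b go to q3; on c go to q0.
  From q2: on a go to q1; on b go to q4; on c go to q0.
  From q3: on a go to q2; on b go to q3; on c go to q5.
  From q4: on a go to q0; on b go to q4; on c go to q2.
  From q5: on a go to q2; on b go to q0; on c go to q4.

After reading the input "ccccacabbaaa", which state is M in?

q3 --c--> q5
q5 --c--> q4
q4 --c--> q2
q2 --c--> q0
q0 --a--> q2
q2 --c--> q0
q0 --a--> q2
q2 --b--> q4
q4 --b--> q4
q4 --a--> q0
q0 --a--> q2
q2 --a--> q1

q1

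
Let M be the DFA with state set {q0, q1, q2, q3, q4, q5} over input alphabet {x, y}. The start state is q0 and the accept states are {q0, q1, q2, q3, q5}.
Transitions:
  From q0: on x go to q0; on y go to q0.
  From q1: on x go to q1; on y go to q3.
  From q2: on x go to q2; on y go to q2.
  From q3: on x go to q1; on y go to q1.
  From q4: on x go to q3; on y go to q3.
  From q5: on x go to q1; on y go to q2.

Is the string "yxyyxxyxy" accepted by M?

accepted

q0 --y--> q0
q0 --x--> q0
q0 --y--> q0
q0 --y--> q0
q0 --x--> q0
q0 --x--> q0
q0 --y--> q0
q0 --x--> q0
q0 --y--> q0
End in state q0, which is an accepting state.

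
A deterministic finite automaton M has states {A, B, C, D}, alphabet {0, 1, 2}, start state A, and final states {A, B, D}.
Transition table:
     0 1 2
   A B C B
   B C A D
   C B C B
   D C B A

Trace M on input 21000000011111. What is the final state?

C

A --2--> B
B --1--> A
A --0--> B
B --0--> C
C --0--> B
B --0--> C
C --0--> B
B --0--> C
C --0--> B
B --1--> A
A --1--> C
C --1--> C
C --1--> C
C --1--> C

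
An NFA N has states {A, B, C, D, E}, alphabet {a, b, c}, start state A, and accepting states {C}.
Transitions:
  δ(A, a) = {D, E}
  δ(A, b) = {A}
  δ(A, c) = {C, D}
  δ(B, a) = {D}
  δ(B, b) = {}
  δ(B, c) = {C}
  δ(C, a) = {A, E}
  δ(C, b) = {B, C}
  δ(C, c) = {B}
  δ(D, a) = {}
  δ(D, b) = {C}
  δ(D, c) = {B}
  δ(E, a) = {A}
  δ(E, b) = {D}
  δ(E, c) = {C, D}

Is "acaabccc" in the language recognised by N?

accepted

Start: {A}
read a: {D, E}
read c: {B, C, D}
read a: {A, D, E}
read a: {A, D, E}
read b: {A, C, D}
read c: {B, C, D}
read c: {B, C}
read c: {B, C}
Reachable ∩ accepting = {C} — nonempty.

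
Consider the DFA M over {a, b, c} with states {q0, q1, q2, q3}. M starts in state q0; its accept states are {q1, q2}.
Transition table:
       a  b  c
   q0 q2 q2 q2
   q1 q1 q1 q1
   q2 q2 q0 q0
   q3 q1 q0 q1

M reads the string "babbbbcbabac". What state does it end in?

q0

q0 --b--> q2
q2 --a--> q2
q2 --b--> q0
q0 --b--> q2
q2 --b--> q0
q0 --b--> q2
q2 --c--> q0
q0 --b--> q2
q2 --a--> q2
q2 --b--> q0
q0 --a--> q2
q2 --c--> q0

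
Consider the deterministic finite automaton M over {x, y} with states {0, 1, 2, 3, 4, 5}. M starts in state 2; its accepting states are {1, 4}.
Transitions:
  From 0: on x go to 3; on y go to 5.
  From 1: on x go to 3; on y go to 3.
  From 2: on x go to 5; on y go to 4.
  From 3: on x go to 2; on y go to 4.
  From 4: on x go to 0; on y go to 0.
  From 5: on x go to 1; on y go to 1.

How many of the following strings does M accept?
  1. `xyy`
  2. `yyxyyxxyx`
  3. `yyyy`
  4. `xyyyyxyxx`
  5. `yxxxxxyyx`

`xyy`: rejected
`yyxyyxxyx`: rejected
`yyyy`: accepted
`xyyyyxyxx`: rejected
`yxxxxxyyx`: rejected

1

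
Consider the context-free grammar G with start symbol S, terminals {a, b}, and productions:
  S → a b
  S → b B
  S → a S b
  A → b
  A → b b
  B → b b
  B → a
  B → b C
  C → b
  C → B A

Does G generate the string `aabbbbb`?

yes

S ⇒ aSb ⇒ aaSbb ⇒ aabBbb ⇒ aabbbbb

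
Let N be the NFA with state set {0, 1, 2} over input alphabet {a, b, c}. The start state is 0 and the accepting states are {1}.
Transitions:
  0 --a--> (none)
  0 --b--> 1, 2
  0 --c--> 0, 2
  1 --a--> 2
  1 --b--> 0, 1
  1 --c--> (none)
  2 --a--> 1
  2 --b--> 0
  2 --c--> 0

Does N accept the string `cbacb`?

accepted

Start: {0}
read c: {0, 2}
read b: {0, 1, 2}
read a: {1, 2}
read c: {0}
read b: {1, 2}
Reachable ∩ accepting = {1} — nonempty.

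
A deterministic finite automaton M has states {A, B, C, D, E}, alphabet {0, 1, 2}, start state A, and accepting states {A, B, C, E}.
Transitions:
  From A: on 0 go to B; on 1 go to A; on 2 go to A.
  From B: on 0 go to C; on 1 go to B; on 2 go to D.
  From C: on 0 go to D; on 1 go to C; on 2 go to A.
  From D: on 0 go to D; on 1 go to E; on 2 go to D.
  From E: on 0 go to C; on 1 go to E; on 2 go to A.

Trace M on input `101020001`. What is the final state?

A --1--> A
A --0--> B
B --1--> B
B --0--> C
C --2--> A
A --0--> B
B --0--> C
C --0--> D
D --1--> E

E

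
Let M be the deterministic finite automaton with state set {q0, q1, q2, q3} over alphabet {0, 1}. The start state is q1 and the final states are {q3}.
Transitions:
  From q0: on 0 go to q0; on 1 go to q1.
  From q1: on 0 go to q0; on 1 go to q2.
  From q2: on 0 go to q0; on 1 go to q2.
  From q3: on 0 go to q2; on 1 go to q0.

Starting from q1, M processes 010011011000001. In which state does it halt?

q1 --0--> q0
q0 --1--> q1
q1 --0--> q0
q0 --0--> q0
q0 --1--> q1
q1 --1--> q2
q2 --0--> q0
q0 --1--> q1
q1 --1--> q2
q2 --0--> q0
q0 --0--> q0
q0 --0--> q0
q0 --0--> q0
q0 --0--> q0
q0 --1--> q1

q1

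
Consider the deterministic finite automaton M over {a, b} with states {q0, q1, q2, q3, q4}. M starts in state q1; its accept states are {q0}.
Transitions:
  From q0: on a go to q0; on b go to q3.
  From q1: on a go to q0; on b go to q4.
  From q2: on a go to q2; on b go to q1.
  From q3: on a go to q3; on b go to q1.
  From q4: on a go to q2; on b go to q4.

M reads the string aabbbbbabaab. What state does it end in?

q1 --a--> q0
q0 --a--> q0
q0 --b--> q3
q3 --b--> q1
q1 --b--> q4
q4 --b--> q4
q4 --b--> q4
q4 --a--> q2
q2 --b--> q1
q1 --a--> q0
q0 --a--> q0
q0 --b--> q3

q3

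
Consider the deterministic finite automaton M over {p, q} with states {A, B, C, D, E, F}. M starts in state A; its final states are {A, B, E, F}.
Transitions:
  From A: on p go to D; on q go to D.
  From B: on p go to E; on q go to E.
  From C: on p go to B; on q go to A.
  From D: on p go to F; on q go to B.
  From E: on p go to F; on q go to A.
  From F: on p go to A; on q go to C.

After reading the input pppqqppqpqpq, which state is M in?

C

A --p--> D
D --p--> F
F --p--> A
A --q--> D
D --q--> B
B --p--> E
E --p--> F
F --q--> C
C --p--> B
B --q--> E
E --p--> F
F --q--> C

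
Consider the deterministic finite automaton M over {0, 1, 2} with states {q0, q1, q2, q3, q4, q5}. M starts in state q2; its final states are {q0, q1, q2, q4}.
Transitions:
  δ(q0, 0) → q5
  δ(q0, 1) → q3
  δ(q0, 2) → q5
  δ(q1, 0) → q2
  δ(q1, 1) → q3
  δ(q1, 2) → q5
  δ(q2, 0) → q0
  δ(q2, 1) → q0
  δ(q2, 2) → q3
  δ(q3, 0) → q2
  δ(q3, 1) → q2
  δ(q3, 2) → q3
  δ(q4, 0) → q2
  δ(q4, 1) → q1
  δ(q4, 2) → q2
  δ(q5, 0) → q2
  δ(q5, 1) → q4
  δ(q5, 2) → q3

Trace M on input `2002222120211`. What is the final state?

q0

q2 --2--> q3
q3 --0--> q2
q2 --0--> q0
q0 --2--> q5
q5 --2--> q3
q3 --2--> q3
q3 --2--> q3
q3 --1--> q2
q2 --2--> q3
q3 --0--> q2
q2 --2--> q3
q3 --1--> q2
q2 --1--> q0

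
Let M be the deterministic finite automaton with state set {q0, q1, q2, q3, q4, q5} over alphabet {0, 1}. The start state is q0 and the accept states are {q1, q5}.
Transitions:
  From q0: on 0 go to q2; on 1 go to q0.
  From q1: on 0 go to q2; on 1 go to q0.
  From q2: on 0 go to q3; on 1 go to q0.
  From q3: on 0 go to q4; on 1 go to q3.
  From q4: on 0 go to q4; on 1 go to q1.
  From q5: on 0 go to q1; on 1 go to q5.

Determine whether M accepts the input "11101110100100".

rejected

q0 --1--> q0
q0 --1--> q0
q0 --1--> q0
q0 --0--> q2
q2 --1--> q0
q0 --1--> q0
q0 --1--> q0
q0 --0--> q2
q2 --1--> q0
q0 --0--> q2
q2 --0--> q3
q3 --1--> q3
q3 --0--> q4
q4 --0--> q4
End in state q4, which is not an accepting state.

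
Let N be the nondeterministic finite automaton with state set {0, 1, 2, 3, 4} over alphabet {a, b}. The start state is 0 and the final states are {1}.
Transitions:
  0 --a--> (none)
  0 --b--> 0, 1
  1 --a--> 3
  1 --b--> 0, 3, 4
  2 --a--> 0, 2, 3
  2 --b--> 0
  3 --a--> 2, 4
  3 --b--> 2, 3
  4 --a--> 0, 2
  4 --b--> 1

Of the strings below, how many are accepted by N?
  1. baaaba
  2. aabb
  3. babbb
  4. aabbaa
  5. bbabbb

2

baaaba: rejected
aabb: rejected
babbb: accepted
aabbaa: rejected
bbabbb: accepted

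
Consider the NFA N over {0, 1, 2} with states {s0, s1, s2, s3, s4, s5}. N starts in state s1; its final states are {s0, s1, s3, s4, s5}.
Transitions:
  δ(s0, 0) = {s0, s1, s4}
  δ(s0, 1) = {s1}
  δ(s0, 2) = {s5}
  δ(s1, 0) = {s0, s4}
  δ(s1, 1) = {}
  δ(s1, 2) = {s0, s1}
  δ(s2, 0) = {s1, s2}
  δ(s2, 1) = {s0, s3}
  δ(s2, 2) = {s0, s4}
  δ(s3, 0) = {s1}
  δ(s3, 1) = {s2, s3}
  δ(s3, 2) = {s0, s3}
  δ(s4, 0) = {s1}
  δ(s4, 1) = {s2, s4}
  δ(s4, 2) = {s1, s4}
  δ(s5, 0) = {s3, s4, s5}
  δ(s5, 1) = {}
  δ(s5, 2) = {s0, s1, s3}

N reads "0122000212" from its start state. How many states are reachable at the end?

Start: {s1}
read 0: {s0, s4}
read 1: {s1, s2, s4}
read 2: {s0, s1, s4}
read 2: {s0, s1, s4, s5}
read 0: {s0, s1, s3, s4, s5}
read 0: {s0, s1, s3, s4, s5}
read 0: {s0, s1, s3, s4, s5}
read 2: {s0, s1, s3, s4, s5}
read 1: {s1, s2, s3, s4}
read 2: {s0, s1, s3, s4}
Final reachable set {s0, s1, s3, s4} has 4 states.

4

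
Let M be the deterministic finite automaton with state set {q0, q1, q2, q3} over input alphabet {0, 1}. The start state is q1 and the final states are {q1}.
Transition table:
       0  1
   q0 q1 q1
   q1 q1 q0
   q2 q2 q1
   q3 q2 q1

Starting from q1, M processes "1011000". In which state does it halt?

q1 --1--> q0
q0 --0--> q1
q1 --1--> q0
q0 --1--> q1
q1 --0--> q1
q1 --0--> q1
q1 --0--> q1

q1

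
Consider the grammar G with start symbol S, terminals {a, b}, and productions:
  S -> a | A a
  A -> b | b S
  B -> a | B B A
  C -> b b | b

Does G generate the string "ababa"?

no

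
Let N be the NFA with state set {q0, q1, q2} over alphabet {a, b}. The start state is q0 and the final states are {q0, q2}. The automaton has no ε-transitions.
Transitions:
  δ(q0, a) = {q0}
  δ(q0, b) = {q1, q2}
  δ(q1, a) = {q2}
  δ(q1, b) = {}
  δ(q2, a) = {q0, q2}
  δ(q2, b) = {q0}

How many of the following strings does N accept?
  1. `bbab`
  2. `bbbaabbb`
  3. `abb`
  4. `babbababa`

`bbab`: accepted
`bbbaabbb`: accepted
`abb`: accepted
`babbababa`: accepted

4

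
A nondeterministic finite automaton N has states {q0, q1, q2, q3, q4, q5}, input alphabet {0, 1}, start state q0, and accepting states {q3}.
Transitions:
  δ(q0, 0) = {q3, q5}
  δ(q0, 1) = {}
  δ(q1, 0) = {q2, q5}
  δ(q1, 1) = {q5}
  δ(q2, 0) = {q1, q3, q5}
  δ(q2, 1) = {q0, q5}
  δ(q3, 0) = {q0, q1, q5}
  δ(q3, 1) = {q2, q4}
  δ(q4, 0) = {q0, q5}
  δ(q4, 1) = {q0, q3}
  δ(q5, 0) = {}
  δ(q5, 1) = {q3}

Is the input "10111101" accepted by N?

Start: {q0}
read 1: {}
The reachable set is empty and stays empty for the remaining 7 symbols.
Reachable ∩ accepting = {} — empty.

rejected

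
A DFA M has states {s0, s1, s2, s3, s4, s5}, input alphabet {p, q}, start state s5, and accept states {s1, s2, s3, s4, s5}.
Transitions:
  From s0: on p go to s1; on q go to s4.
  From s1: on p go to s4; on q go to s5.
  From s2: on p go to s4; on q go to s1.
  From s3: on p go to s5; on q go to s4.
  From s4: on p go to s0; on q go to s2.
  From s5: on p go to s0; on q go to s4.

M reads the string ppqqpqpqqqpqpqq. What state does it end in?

s5 --p--> s0
s0 --p--> s1
s1 --q--> s5
s5 --q--> s4
s4 --p--> s0
s0 --q--> s4
s4 --p--> s0
s0 --q--> s4
s4 --q--> s2
s2 --q--> s1
s1 --p--> s4
s4 --q--> s2
s2 --p--> s4
s4 --q--> s2
s2 --q--> s1

s1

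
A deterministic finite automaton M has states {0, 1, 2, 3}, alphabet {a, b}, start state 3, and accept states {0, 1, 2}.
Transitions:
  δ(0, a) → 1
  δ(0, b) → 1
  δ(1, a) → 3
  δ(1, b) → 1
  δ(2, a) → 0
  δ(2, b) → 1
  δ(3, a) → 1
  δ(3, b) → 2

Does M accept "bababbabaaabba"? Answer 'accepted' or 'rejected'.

3 --b--> 2
2 --a--> 0
0 --b--> 1
1 --a--> 3
3 --b--> 2
2 --b--> 1
1 --a--> 3
3 --b--> 2
2 --a--> 0
0 --a--> 1
1 --a--> 3
3 --b--> 2
2 --b--> 1
1 --a--> 3
End in state 3, which is not an accepting state.

rejected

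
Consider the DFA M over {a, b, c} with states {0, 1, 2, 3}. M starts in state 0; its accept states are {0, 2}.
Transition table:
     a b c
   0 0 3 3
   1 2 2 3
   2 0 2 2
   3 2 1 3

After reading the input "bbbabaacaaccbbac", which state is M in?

3

0 --b--> 3
3 --b--> 1
1 --b--> 2
2 --a--> 0
0 --b--> 3
3 --a--> 2
2 --a--> 0
0 --c--> 3
3 --a--> 2
2 --a--> 0
0 --c--> 3
3 --c--> 3
3 --b--> 1
1 --b--> 2
2 --a--> 0
0 --c--> 3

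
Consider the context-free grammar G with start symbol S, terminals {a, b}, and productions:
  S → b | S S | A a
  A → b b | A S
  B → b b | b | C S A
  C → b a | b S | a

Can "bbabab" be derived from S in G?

no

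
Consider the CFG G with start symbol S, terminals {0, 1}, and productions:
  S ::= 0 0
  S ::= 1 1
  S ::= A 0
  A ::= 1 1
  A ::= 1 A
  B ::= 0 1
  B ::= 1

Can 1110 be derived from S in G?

S ⇒ A0 ⇒ 1A0 ⇒ 1110

yes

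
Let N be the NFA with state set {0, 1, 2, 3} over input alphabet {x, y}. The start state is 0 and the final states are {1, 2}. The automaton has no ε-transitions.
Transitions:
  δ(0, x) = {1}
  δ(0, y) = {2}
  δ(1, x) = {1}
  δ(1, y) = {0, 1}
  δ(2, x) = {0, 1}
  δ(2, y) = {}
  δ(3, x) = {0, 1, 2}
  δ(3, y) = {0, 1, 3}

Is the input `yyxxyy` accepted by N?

rejected

Start: {0}
read y: {2}
read y: {}
The reachable set is empty and stays empty for the remaining 4 symbols.
Reachable ∩ accepting = {} — empty.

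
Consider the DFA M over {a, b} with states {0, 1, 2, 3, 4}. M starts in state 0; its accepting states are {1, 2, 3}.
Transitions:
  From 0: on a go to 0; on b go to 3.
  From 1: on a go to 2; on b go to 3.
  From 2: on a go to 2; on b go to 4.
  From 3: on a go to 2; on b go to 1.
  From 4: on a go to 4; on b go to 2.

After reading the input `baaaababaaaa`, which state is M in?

2

0 --b--> 3
3 --a--> 2
2 --a--> 2
2 --a--> 2
2 --a--> 2
2 --b--> 4
4 --a--> 4
4 --b--> 2
2 --a--> 2
2 --a--> 2
2 --a--> 2
2 --a--> 2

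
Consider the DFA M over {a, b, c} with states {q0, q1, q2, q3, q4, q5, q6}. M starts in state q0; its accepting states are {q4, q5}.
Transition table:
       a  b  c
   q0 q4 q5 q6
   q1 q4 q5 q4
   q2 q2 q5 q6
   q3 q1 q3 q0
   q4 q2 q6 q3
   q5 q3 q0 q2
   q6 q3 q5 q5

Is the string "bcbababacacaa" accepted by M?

q0 --b--> q5
q5 --c--> q2
q2 --b--> q5
q5 --a--> q3
q3 --b--> q3
q3 --a--> q1
q1 --b--> q5
q5 --a--> q3
q3 --c--> q0
q0 --a--> q4
q4 --c--> q3
q3 --a--> q1
q1 --a--> q4
End in state q4, which is an accepting state.

accepted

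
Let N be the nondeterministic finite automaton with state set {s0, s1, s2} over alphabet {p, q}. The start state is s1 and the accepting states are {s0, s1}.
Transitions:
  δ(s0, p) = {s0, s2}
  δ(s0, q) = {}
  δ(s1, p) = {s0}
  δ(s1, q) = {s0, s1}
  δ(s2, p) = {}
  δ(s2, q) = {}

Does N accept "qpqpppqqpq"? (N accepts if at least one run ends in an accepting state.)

rejected

Start: {s1}
read q: {s0, s1}
read p: {s0, s2}
read q: {}
The reachable set is empty and stays empty for the remaining 7 symbols.
Reachable ∩ accepting = {} — empty.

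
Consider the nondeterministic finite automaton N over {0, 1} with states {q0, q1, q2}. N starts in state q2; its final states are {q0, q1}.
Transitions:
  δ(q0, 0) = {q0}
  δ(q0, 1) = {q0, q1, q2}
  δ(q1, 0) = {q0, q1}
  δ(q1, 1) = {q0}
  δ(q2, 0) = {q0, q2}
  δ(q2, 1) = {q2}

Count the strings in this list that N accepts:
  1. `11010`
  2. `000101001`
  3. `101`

`11010`: accepted
`000101001`: accepted
`101`: accepted

3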